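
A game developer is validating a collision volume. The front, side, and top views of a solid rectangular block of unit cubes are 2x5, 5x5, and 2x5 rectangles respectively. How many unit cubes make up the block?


Orthographic views of a solid rectangular block:
Front view 2 x 5 -> length = 2, height = 5
Side view 5 x 5 -> width = 5, height = 5 (consistent)
Top view 2 x 5 -> confirms length = 2, width = 5
The block is 2 x 5 x 5.
Total unit cubes = 2 * 5 * 5 = 50
50 unit cubes


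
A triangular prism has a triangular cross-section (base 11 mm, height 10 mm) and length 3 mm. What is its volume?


Shape: triangular prism
Triangle base = 11 mm, triangle height = 10 mm, prism length L = 3 mm
Formula: V = (1/2 * b * h_tri) * L
Cross-section area = 0.5 * 11 * 10 = 55
V = 55 * 3
V = 165
165 mm^3


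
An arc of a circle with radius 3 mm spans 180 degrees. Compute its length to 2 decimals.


Shape: circular arc
Radius r = 3 mm, Angle = 180 degrees
Formula: L = (angle/360) * 2 * pi * r
2 * pi * r = 6 * pi
L = (180/360) * 6 * pi
L = 3 * pi
L = 9.42
9.42 mm


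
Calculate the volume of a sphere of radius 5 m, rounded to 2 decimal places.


Shape: sphere
Radius r = 5 m
Formula: V = (4/3) * pi * r^3
r^3 = 125
(4/3) * 125 = 166.666667
V = 166.666667 * pi
V = 523.6
523.6 m^3


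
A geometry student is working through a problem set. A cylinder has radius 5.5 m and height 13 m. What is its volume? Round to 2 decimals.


Shape: cylinder
Radius r = 5.5 m, Height h = 13 m
Formula: V = pi * r^2 * h
r^2 = 30.25
V = pi * 30.25 * 13
V = 393.25 * pi
V = 1235.43
1235.43 m^3


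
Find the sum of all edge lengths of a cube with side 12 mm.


Shape: cube
Side s = 12 mm
A cube has 12 edges, all equal.
Formula: total edge length = 12 * s
Total = 12 * 12
Total = 144
144 mm


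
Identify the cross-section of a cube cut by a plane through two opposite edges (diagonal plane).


Solid: cube
Cutting plane: through two opposite edges (diagonal plane)
Visualize the intersection of the plane with the solid's surface.
The boundary of the cut region is a rectangle.
rectangle


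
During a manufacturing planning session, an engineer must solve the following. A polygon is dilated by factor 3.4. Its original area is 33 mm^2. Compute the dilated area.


Linear scale factor k = 3.4
Original area = 33 mm^2
Rule: under a linear scaling by k, areas scale by k^2.
k^2 = 3.4^2 = 11.56
New area = 33 * 11.56
New area = 381.48
381.48 mm^2


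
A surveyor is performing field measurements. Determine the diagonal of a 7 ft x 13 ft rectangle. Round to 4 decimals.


Shape: rectangle (diagonal via Pythagoras)
Sides: 7 ft and 13 ft
Formula: d = sqrt(l^2 + w^2)
l^2 = 49, w^2 = 169
l^2 + w^2 = 218
d = sqrt(218)
d = 14.7648
14.7648 ft


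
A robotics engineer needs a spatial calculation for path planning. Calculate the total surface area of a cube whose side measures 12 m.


Shape: cube
Side s = 12 m
A cube has 6 square faces.
Formula: SA = 6 * s^2
s^2 = 144
SA = 6 * 144
SA = 864
864 m^2


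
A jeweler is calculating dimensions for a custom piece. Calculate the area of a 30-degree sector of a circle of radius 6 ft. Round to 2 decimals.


Shape: circular sector
Radius r = 6 ft, Angle = 30 degrees
Formula: A = (angle/360) * pi * r^2
r^2 = 36
Fraction of circle = 30/360
A = (30/360) * pi * 36
A = 3 * pi
A = 9.42
9.42 ft^2


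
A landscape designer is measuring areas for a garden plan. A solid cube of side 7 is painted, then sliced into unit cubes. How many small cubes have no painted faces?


Large cube: 7 x 7 x 7, cut into unit cubes.
n = 7, so n - 2 = 5
Unpainted cubes form the interior (n - 2)^3 block.
(n - 2)^3 = 5^3 = 125
125 unit cubes


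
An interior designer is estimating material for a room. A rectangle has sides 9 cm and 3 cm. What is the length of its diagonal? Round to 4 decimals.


Shape: rectangle (diagonal via Pythagoras)
Sides: 9 cm and 3 cm
Formula: d = sqrt(l^2 + w^2)
l^2 = 81, w^2 = 9
l^2 + w^2 = 90
d = sqrt(90)
d = 9.4868
9.4868 cm


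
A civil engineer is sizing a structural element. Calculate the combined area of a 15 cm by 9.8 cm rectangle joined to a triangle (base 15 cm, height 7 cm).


Composite shape: rectangle + triangle
Rectangle area = 15 * 9.8 = 147
Triangle area = 0.5 * 15 * 7 = 52.5
Total = 147 + 52.5
Total = 199.5
199.5 cm^2


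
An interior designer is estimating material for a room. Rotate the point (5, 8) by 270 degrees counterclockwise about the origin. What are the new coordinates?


Transformation: rotation about the origin
Original point: (5, 8)
Rule for 270 deg counterclockwise: (x, y) -> (y, -x)
Apply: (5, 8) -> (8, -5)
(8, -5)


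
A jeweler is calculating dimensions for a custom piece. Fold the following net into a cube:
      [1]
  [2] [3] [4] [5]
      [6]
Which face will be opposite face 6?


Net: cross layout. Take square 3 as the base (bottom).
Fold the four squares in the horizontal row up around 3: 2 -> left, 4 -> right, 5 wraps to the top.
Fold 1 and 6 up from 3: 1 -> back, 6 -> front.
Opposite pairs are therefore: (1, 6), (2, 4), (3, 5).
Face 6 is opposite face 1.
face 1


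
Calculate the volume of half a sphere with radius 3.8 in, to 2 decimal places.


Shape: hemisphere (half of a sphere)
Radius r = 3.8 in
Formula: V = (1/2) * (4/3) * pi * r^3 = (2/3) * pi * r^3
r^3 = 54.872
(2/3) * 54.872 = 36.581333
V = 36.581333 * pi
V = 114.92
114.92 in^3


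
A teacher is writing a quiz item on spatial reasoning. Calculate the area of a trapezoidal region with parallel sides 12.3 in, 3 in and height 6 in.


Shape: trapezoid
Parallel sides a = 12.3 in, b = 3 in; Height h = 6 in
Formula: A = (a + b) * h / 2
a + b = 12.3 + 3 = 15.3
A = 15.3 * 6 / 2
A = 91.8 / 2
A = 45.9
45.9 in^2


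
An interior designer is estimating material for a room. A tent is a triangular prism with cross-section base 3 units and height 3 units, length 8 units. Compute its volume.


Shape: triangular prism
Triangle base = 3 units, triangle height = 3 units, prism length L = 8 units
Formula: V = (1/2 * b * h_tri) * L
Cross-section area = 0.5 * 3 * 3 = 4.5
V = 4.5 * 8
V = 36
36 units^3


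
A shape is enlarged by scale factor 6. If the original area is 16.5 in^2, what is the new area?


Linear scale factor k = 6
Original area = 16.5 in^2
Rule: under a linear scaling by k, areas scale by k^2.
k^2 = 6^2 = 36
New area = 16.5 * 36
New area = 594
594 in^2


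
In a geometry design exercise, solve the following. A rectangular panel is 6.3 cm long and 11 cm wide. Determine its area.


Shape: rectangle
Length l = 6.3 cm, Width w = 11 cm
Formula: A = l * w
A = 6.3 * 11
A = 69.3
69.3 cm^2


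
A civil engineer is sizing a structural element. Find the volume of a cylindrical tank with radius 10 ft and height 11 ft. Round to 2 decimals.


Shape: cylinder
Radius r = 10 ft, Height h = 11 ft
Formula: V = pi * r^2 * h
r^2 = 100
V = pi * 100 * 11
V = 1100 * pi
V = 3455.75
3455.75 ft^3


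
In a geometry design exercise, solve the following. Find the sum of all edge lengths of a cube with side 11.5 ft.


Shape: cube
Side s = 11.5 ft
A cube has 12 edges, all equal.
Formula: total edge length = 12 * s
Total = 12 * 11.5
Total = 138
138 ft


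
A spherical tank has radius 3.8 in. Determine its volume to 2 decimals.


Shape: sphere
Radius r = 3.8 in
Formula: V = (4/3) * pi * r^3
r^3 = 54.872
(4/3) * 54.872 = 73.162667
V = 73.162667 * pi
V = 229.85
229.85 in^3


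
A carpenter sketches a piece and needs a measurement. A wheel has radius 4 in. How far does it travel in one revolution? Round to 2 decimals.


Shape: circle
Radius r = 4 in
Formula: C = 2 * pi * r
C = 2 * pi * 4
C = 8 * pi
C = 25.13
25.13 in


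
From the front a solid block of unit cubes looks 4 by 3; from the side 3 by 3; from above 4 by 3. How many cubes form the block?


Orthographic views of a solid rectangular block:
Front view 4 x 3 -> length = 4, height = 3
Side view 3 x 3 -> width = 3, height = 3 (consistent)
Top view 4 x 3 -> confirms length = 4, width = 3
The block is 4 x 3 x 3.
Total unit cubes = 4 * 3 * 3 = 36
36 unit cubes


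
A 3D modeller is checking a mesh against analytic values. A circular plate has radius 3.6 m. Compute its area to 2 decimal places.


Shape: circle
Radius r = 3.6 m
Formula: A = pi * r^2
r^2 = 3.6^2 = 12.96
A = pi * 12.96
A = 40.72
40.72 m^2


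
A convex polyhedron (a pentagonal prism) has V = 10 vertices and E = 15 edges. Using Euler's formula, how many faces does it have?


Polyhedron: pentagonal prism
Euler's formula for convex polyhedra: V - E + F = 2
Given: V = 10 vertices and E = 15 edges
Solve for F:
F = 2 + E - V = 2 + 15 - 10 = 7
7 faces


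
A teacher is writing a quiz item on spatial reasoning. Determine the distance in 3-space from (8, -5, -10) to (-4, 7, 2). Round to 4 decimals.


3D distance between two points
P1 = (8, -5, -10), P2 = (-4, 7, 2)
Formula: d = sqrt((x2-x1)^2 + (y2-y1)^2 + (z2-z1)^2)
dx = -4 - 8 = -12
dy = 7 - -5 = 12
dz = 2 - -10 = 12
dx^2 + dy^2 + dz^2 = 144 + 144 + 144 = 432
d = sqrt(432)
d = 20.7846
20.7846 units


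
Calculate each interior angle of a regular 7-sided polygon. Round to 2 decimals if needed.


Shape: regular heptagon (7 sides)
Formula: interior angle = (n - 2) * 180 / n
(n - 2) = 5
(n - 2) * 180 = 900
angle = 900 / 7
angle = 128.57
128.57 degrees


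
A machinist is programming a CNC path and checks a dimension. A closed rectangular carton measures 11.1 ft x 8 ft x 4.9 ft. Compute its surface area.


Shape: rectangular prism
l = 11.1 ft, w = 8 ft, h = 4.9 ft
Formula: SA = 2(lw + lh + wh)
lw = 88.8, lh = 54.39, wh = 39.2
lw + lh + wh = 182.39
SA = 2 * 182.39
SA = 364.78
364.78 ft^2


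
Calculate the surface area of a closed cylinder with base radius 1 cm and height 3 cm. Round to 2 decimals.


Shape: closed cylinder
Radius r = 1 cm, Height h = 3 cm
Formula: SA = 2*pi*r^2 + 2*pi*r*h = 2*pi*r*(r + h)
r + h = 4
2 * r * (r + h) = 2 * 1 * 4 = 8
SA = 8 * pi
SA = 25.13
25.13 cm^2


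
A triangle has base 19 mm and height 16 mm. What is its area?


Shape: triangle
Base b = 19 mm, Height h = 16 mm
Formula: A = (1/2) * b * h
A = 0.5 * 19 * 16
A = 0.5 * 304
A = 152
152 mm^2


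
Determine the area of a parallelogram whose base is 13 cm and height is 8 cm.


Shape: parallelogram
Base b = 13 cm, Height h = 8 cm
Formula: A = b * h
A = 13 * 8
A = 104
104 cm^2


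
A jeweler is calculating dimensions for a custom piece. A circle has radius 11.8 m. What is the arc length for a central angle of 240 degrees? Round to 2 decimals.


Shape: circular arc
Radius r = 11.8 m, Angle = 240 degrees
Formula: L = (angle/360) * 2 * pi * r
2 * pi * r = 23.6 * pi
L = (240/360) * 23.6 * pi
L = 15.733333 * pi
L = 49.43
49.43 m


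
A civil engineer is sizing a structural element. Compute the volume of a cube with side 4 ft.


Shape: cube
Side s = 4 ft
Formula: V = s^3
V = 4 * 4 * 4
V = 16 * 4
V = 64
64 ft^3


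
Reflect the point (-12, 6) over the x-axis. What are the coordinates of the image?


Transformation: reflection
Original point: (-12, 6)
Rule for reflection over the x-axis: (x, y) -> (x, -y)
Apply: (-12, 6) -> (-12, -6)
(-12, -6)


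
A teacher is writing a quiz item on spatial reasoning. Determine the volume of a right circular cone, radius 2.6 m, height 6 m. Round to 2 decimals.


Shape: cone
Radius r = 2.6 m, Height h = 6 m
Formula: V = (1/3) * pi * r^2 * h
r^2 = 6.76
pi * r^2 * h = pi * 6.76 * 6 = 40.56 * pi
V = 40.56 * pi / 3
V = 42.47
42.47 m^3


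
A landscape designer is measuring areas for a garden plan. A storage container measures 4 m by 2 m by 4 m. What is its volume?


Shape: rectangular prism
l = 4 m, w = 2 m, h = 4 m
Formula: V = l * w * h
V = 4 * 2 * 4
V = 8 * 4
V = 32
32 m^3


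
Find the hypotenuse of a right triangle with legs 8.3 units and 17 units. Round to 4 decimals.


Shape: right triangle
Legs a = 8.3 units, b = 17 units
Formula: c = sqrt(a^2 + b^2)
a^2 = 68.89, b^2 = 289
a^2 + b^2 = 357.89
c = sqrt(357.89)
c = 18.918
18.918 units


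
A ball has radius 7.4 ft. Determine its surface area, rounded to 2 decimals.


Shape: sphere
Radius r = 7.4 ft
Formula: SA = 4 * pi * r^2
r^2 = 54.76
SA = 4 * pi * 54.76
SA = 219.04 * pi
SA = 688.13
688.13 ft^2


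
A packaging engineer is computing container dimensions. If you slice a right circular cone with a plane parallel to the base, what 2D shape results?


Solid: right circular cone
Cutting plane: parallel to the base
Visualize the intersection of the plane with the solid's surface.
The boundary of the cut region is a circle.
circle


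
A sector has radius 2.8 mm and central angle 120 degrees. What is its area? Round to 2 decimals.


Shape: circular sector
Radius r = 2.8 mm, Angle = 120 degrees
Formula: A = (angle/360) * pi * r^2
r^2 = 7.84
Fraction of circle = 120/360
A = (120/360) * pi * 7.84
A = 2.613333 * pi
A = 8.21
8.21 mm^2


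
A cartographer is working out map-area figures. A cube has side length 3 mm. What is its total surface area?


Shape: cube
Side s = 3 mm
A cube has 6 square faces.
Formula: SA = 6 * s^2
s^2 = 9
SA = 6 * 9
SA = 54
54 mm^2


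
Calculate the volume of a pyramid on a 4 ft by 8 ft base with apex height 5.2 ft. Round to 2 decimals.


Shape: rectangular pyramid
Base: 4 ft x 8 ft, Height h = 5.2 ft
Formula: V = (1/3) * base_area * h
base_area = 4 * 8 = 32
base_area * h = 32 * 5.2 = 166.4
V = 166.4 / 3
V = 55.47
55.47 ft^3


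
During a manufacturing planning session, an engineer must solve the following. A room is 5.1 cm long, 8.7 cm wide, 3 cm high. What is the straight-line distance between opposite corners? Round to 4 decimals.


Shape: rectangular box (space diagonal)
l = 5.1 cm, w = 8.7 cm, h = 3 cm
Visualize: the diagonal of the base, then a right triangle with that diagonal and the height.
Formula: d = sqrt(l^2 + w^2 + h^2)
l^2 + w^2 + h^2 = 26.01 + 75.69 + 9 = 110.7
d = sqrt(110.7)
d = 10.5214
10.5214 cm


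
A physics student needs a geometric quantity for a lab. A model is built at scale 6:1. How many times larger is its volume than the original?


Linear scale factor k = 6
Rule: under a linear scaling by k, volumes scale by k^3.
k^3 = 6 * 6 * 6
k^3 = 36 * 6
k^3 = 216
Volume scales by a factor of 216.
216 (dimensionless)


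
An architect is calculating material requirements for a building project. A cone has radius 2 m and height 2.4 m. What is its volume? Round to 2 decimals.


Shape: cone
Radius r = 2 m, Height h = 2.4 m
Formula: V = (1/3) * pi * r^2 * h
r^2 = 4
pi * r^2 * h = pi * 4 * 2.4 = 9.6 * pi
V = 9.6 * pi / 3
V = 10.05
10.05 m^3


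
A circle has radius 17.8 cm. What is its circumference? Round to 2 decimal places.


Shape: circle
Radius r = 17.8 cm
Formula: C = 2 * pi * r
C = 2 * pi * 17.8
C = 35.6 * pi
C = 111.84
111.84 cm


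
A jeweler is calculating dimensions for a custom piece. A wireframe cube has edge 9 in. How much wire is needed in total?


Shape: cube
Side s = 9 in
A cube has 12 edges, all equal.
Formula: total edge length = 12 * s
Total = 12 * 9
Total = 108
108 in


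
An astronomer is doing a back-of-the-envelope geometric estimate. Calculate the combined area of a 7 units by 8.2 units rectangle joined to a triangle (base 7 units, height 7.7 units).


Composite shape: rectangle + triangle
Rectangle area = 7 * 8.2 = 57.4
Triangle area = 0.5 * 7 * 7.7 = 26.95
Total = 57.4 + 26.95
Total = 84.35
84.35 units^2


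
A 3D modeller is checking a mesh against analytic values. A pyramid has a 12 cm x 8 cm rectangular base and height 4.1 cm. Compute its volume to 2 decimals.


Shape: rectangular pyramid
Base: 12 cm x 8 cm, Height h = 4.1 cm
Formula: V = (1/3) * base_area * h
base_area = 12 * 8 = 96
base_area * h = 96 * 4.1 = 393.6
V = 393.6 / 3
V = 131.2
131.2 cm^3


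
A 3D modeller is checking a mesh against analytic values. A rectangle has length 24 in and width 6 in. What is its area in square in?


Shape: rectangle
Length l = 24 in, Width w = 6 in
Formula: A = l * w
A = 24 * 6
A = 144
144 in^2


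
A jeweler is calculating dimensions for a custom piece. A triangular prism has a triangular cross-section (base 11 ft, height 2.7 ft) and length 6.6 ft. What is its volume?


Shape: triangular prism
Triangle base = 11 ft, triangle height = 2.7 ft, prism length L = 6.6 ft
Formula: V = (1/2 * b * h_tri) * L
Cross-section area = 0.5 * 11 * 2.7 = 14.85
V = 14.85 * 6.6
V = 98.01
98.01 ft^3


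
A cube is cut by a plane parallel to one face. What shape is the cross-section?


Solid: cube
Cutting plane: parallel to one face
Visualize the intersection of the plane with the solid's surface.
The boundary of the cut region is a square.
square


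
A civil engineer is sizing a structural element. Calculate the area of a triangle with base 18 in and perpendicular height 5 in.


Shape: triangle
Base b = 18 in, Height h = 5 in
Formula: A = (1/2) * b * h
A = 0.5 * 18 * 5
A = 0.5 * 90
A = 45
45 in^2


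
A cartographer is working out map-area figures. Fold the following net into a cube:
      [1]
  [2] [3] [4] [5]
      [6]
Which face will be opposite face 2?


Net: cross layout. Take square 3 as the base (bottom).
Fold the four squares in the horizontal row up around 3: 2 -> left, 4 -> right, 5 wraps to the top.
Fold 1 and 6 up from 3: 1 -> back, 6 -> front.
Opposite pairs are therefore: (1, 6), (2, 4), (3, 5).
Face 2 is opposite face 4.
face 4


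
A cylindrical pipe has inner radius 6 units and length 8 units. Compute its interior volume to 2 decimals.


Shape: cylinder
Radius r = 6 units, Height h = 8 units
Formula: V = pi * r^2 * h
r^2 = 36
V = pi * 36 * 8
V = 288 * pi
V = 904.78
904.78 units^3


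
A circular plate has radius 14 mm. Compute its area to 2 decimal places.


Shape: circle
Radius r = 14 mm
Formula: A = pi * r^2
r^2 = 14^2 = 196
A = pi * 196
A = 615.75
615.75 mm^2


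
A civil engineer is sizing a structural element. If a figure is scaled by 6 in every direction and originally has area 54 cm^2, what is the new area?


Linear scale factor k = 6
Original area = 54 cm^2
Rule: under a linear scaling by k, areas scale by k^2.
k^2 = 6^2 = 36
New area = 54 * 36
New area = 1944
1944 cm^2


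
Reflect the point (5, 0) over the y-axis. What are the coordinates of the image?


Transformation: reflection
Original point: (5, 0)
Rule for reflection over the y-axis: (x, y) -> (-x, y)
Apply: (5, 0) -> (-5, 0)
(-5, 0)


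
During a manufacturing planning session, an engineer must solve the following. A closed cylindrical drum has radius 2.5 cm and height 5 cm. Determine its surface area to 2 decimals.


Shape: closed cylinder
Radius r = 2.5 cm, Height h = 5 cm
Formula: SA = 2*pi*r^2 + 2*pi*r*h = 2*pi*r*(r + h)
r + h = 7.5
2 * r * (r + h) = 2 * 2.5 * 7.5 = 37.5
SA = 37.5 * pi
SA = 117.81
117.81 cm^2


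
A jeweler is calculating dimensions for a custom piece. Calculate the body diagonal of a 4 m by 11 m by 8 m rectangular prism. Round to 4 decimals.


Shape: rectangular box (space diagonal)
l = 4 m, w = 11 m, h = 8 m
Visualize: the diagonal of the base, then a right triangle with that diagonal and the height.
Formula: d = sqrt(l^2 + w^2 + h^2)
l^2 + w^2 + h^2 = 16 + 121 + 64 = 201
d = sqrt(201)
d = 14.1774
14.1774 m


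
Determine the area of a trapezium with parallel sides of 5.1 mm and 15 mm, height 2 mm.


Shape: trapezoid
Parallel sides a = 5.1 mm, b = 15 mm; Height h = 2 mm
Formula: A = (a + b) * h / 2
a + b = 5.1 + 15 = 20.1
A = 20.1 * 2 / 2
A = 40.2 / 2
A = 20.1
20.1 mm^2


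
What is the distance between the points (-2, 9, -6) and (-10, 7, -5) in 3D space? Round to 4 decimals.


3D distance between two points
P1 = (-2, 9, -6), P2 = (-10, 7, -5)
Formula: d = sqrt((x2-x1)^2 + (y2-y1)^2 + (z2-z1)^2)
dx = -10 - -2 = -8
dy = 7 - 9 = -2
dz = -5 - -6 = 1
dx^2 + dy^2 + dz^2 = 64 + 4 + 1 = 69
d = sqrt(69)
d = 8.3066
8.3066 units


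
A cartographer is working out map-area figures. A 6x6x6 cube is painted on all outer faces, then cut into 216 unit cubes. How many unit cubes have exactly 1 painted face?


Large cube: 6 x 6 x 6, cut into unit cubes.
n = 6, so n - 2 = 4
Cubes with 1 painted face lie in the interior of each face.
A cube has 6 faces; each contributes (n - 2)^2 = 16 such cubes.
Count = 6 * 16 = 96
96 unit cubes


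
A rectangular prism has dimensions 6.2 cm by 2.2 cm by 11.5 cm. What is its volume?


Shape: rectangular prism
l = 6.2 cm, w = 2.2 cm, h = 11.5 cm
Formula: V = l * w * h
V = 6.2 * 2.2 * 11.5
V = 13.64 * 11.5
V = 156.86
156.86 cm^3


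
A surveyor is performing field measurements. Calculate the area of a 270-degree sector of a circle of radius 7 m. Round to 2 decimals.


Shape: circular sector
Radius r = 7 m, Angle = 270 degrees
Formula: A = (angle/360) * pi * r^2
r^2 = 49
Fraction of circle = 270/360
A = (270/360) * pi * 49
A = 36.75 * pi
A = 115.45
115.45 m^2


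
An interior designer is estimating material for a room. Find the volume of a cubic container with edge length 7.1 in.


Shape: cube
Side s = 7.1 in
Formula: V = s^3
V = 7.1 * 7.1 * 7.1
V = 50.41 * 7.1
V = 357.911
357.911 in^3


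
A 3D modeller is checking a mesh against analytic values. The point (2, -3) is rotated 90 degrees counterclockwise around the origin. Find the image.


Transformation: rotation about the origin
Original point: (2, -3)
Rule for 90 deg counterclockwise: (x, y) -> (-y, x)
Apply: (2, -3) -> (3, 2)
(3, 2)


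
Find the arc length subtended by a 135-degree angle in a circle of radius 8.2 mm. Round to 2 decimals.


Shape: circular arc
Radius r = 8.2 mm, Angle = 135 degrees
Formula: L = (angle/360) * 2 * pi * r
2 * pi * r = 16.4 * pi
L = (135/360) * 16.4 * pi
L = 6.15 * pi
L = 19.32
19.32 mm


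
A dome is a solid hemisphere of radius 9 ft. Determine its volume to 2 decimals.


Shape: hemisphere (half of a sphere)
Radius r = 9 ft
Formula: V = (1/2) * (4/3) * pi * r^3 = (2/3) * pi * r^3
r^3 = 729
(2/3) * 729 = 486
V = 486 * pi
V = 1526.81
1526.81 ft^3


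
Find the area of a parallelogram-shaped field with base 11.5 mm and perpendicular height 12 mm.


Shape: parallelogram
Base b = 11.5 mm, Height h = 12 mm
Formula: A = b * h
A = 11.5 * 12
A = 138
138 mm^2


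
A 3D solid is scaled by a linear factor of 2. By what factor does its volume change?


Linear scale factor k = 2
Rule: under a linear scaling by k, volumes scale by k^3.
k^3 = 2 * 2 * 2
k^3 = 4 * 2
k^3 = 8
Volume scales by a factor of 8.
8 (dimensionless)


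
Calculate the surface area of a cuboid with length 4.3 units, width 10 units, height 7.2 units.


Shape: rectangular prism
l = 4.3 units, w = 10 units, h = 7.2 units
Formula: SA = 2(lw + lh + wh)
lw = 43, lh = 30.96, wh = 72
lw + lh + wh = 145.96
SA = 2 * 145.96
SA = 291.92
291.92 units^2


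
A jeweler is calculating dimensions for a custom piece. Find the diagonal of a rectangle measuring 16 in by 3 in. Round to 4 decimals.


Shape: rectangle (diagonal via Pythagoras)
Sides: 16 in and 3 in
Formula: d = sqrt(l^2 + w^2)
l^2 = 256, w^2 = 9
l^2 + w^2 = 265
d = sqrt(265)
d = 16.2788
16.2788 in


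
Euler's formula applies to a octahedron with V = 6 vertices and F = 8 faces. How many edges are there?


Polyhedron: octahedron
Euler's formula for convex polyhedra: V - E + F = 2
Given: V = 6 vertices and F = 8 faces
Solve for E:
E = V + F - 2 = 6 + 8 - 2 = 12
12 edges


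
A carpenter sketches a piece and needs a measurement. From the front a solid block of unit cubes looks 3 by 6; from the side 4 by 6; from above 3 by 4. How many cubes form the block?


Orthographic views of a solid rectangular block:
Front view 3 x 6 -> length = 3, height = 6
Side view 4 x 6 -> width = 4, height = 6 (consistent)
Top view 3 x 4 -> confirms length = 3, width = 4
The block is 3 x 4 x 6.
Total unit cubes = 3 * 4 * 6 = 72
72 unit cubes


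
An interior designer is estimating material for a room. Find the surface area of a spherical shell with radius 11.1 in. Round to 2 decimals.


Shape: sphere
Radius r = 11.1 in
Formula: SA = 4 * pi * r^2
r^2 = 123.21
SA = 4 * pi * 123.21
SA = 492.84 * pi
SA = 1548.3
1548.3 in^2


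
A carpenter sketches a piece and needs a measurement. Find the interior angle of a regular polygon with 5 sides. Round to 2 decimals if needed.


Shape: regular pentagon (5 sides)
Formula: interior angle = (n - 2) * 180 / n
(n - 2) = 3
(n - 2) * 180 = 540
angle = 540 / 5
angle = 108
108 degrees


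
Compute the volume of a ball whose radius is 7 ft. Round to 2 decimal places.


Shape: sphere
Radius r = 7 ft
Formula: V = (4/3) * pi * r^3
r^3 = 343
(4/3) * 343 = 457.333333
V = 457.333333 * pi
V = 1436.76
1436.76 ft^3


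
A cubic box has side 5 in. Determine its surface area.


Shape: cube
Side s = 5 in
A cube has 6 square faces.
Formula: SA = 6 * s^2
s^2 = 25
SA = 6 * 25
SA = 150
150 in^2


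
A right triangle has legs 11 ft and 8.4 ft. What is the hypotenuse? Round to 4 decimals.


Shape: right triangle
Legs a = 11 ft, b = 8.4 ft
Formula: c = sqrt(a^2 + b^2)
a^2 = 121, b^2 = 70.56
a^2 + b^2 = 191.56
c = sqrt(191.56)
c = 13.8405
13.8405 ft


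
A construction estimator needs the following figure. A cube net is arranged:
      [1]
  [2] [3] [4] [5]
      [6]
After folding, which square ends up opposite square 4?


Net: cross layout. Take square 3 as the base (bottom).
Fold the four squares in the horizontal row up around 3: 2 -> left, 4 -> right, 5 wraps to the top.
Fold 1 and 6 up from 3: 1 -> back, 6 -> front.
Opposite pairs are therefore: (1, 6), (2, 4), (3, 5).
Face 4 is opposite face 2.
face 2


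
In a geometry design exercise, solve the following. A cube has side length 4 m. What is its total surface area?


Shape: cube
Side s = 4 m
A cube has 6 square faces.
Formula: SA = 6 * s^2
s^2 = 16
SA = 6 * 16
SA = 96
96 m^2


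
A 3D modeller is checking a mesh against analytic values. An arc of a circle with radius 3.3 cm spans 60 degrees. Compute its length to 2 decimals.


Shape: circular arc
Radius r = 3.3 cm, Angle = 60 degrees
Formula: L = (angle/360) * 2 * pi * r
2 * pi * r = 6.6 * pi
L = (60/360) * 6.6 * pi
L = 1.1 * pi
L = 3.46
3.46 cm


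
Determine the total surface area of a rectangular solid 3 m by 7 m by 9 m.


Shape: rectangular prism
l = 3 m, w = 7 m, h = 9 m
Formula: SA = 2(lw + lh + wh)
lw = 21, lh = 27, wh = 63
lw + lh + wh = 111
SA = 2 * 111
SA = 222
222 m^2


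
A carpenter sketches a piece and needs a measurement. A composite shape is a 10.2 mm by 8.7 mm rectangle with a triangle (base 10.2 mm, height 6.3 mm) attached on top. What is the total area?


Composite shape: rectangle + triangle
Rectangle area = 10.2 * 8.7 = 88.74
Triangle area = 0.5 * 10.2 * 6.3 = 32.13
Total = 88.74 + 32.13
Total = 120.87
120.87 mm^2


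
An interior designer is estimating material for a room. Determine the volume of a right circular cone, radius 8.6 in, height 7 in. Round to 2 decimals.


Shape: cone
Radius r = 8.6 in, Height h = 7 in
Formula: V = (1/3) * pi * r^2 * h
r^2 = 73.96
pi * r^2 * h = pi * 73.96 * 7 = 517.72 * pi
V = 517.72 * pi / 3
V = 542.16
542.16 in^3


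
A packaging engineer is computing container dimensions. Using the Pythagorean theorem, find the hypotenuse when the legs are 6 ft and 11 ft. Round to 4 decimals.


Shape: right triangle
Legs a = 6 ft, b = 11 ft
Formula: c = sqrt(a^2 + b^2)
a^2 = 36, b^2 = 121
a^2 + b^2 = 157
c = sqrt(157)
c = 12.53
12.53 ft


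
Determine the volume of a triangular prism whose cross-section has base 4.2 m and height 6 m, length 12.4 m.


Shape: triangular prism
Triangle base = 4.2 m, triangle height = 6 m, prism length L = 12.4 m
Formula: V = (1/2 * b * h_tri) * L
Cross-section area = 0.5 * 4.2 * 6 = 12.6
V = 12.6 * 12.4
V = 156.24
156.24 m^3


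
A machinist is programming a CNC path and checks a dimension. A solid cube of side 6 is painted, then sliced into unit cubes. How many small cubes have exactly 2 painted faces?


Large cube: 6 x 6 x 6, cut into unit cubes.
n = 6, so n - 2 = 4
Cubes with 2 painted faces lie along the edges, excluding corners.
A cube has 12 edges; each contributes (n - 2) = 4 such cubes.
Count = 12 * 4 = 48
48 unit cubes


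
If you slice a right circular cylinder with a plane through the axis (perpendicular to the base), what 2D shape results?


Solid: right circular cylinder
Cutting plane: through the axis (perpendicular to the base)
Visualize the intersection of the plane with the solid's surface.
The boundary of the cut region is a rectangle.
rectangle


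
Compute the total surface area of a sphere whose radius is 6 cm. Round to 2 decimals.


Shape: sphere
Radius r = 6 cm
Formula: SA = 4 * pi * r^2
r^2 = 36
SA = 4 * pi * 36
SA = 144 * pi
SA = 452.39
452.39 cm^2


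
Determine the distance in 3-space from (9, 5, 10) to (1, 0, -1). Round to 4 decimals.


3D distance between two points
P1 = (9, 5, 10), P2 = (1, 0, -1)
Formula: d = sqrt((x2-x1)^2 + (y2-y1)^2 + (z2-z1)^2)
dx = 1 - 9 = -8
dy = 0 - 5 = -5
dz = -1 - 10 = -11
dx^2 + dy^2 + dz^2 = 64 + 25 + 121 = 210
d = sqrt(210)
d = 14.4914
14.4914 units


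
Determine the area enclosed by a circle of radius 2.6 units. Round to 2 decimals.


Shape: circle
Radius r = 2.6 units
Formula: A = pi * r^2
r^2 = 2.6^2 = 6.76
A = pi * 6.76
A = 21.24
21.24 units^2


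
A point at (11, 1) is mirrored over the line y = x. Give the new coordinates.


Transformation: reflection
Original point: (11, 1)
Rule for reflection over y = x: (x, y) -> (y, x)
Apply: (11, 1) -> (1, 11)
(1, 11)


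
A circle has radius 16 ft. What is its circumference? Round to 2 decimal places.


Shape: circle
Radius r = 16 ft
Formula: C = 2 * pi * r
C = 2 * pi * 16
C = 32 * pi
C = 100.53
100.53 ft


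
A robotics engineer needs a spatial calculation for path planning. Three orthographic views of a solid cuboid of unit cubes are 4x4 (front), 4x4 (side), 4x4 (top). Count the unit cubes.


Orthographic views of a solid rectangular block:
Front view 4 x 4 -> length = 4, height = 4
Side view 4 x 4 -> width = 4, height = 4 (consistent)
Top view 4 x 4 -> confirms length = 4, width = 4
The block is 4 x 4 x 4.
Total unit cubes = 4 * 4 * 4 = 64
64 unit cubes


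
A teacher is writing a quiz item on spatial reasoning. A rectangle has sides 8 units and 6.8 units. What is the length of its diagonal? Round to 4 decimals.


Shape: rectangle (diagonal via Pythagoras)
Sides: 8 units and 6.8 units
Formula: d = sqrt(l^2 + w^2)
l^2 = 64, w^2 = 46.24
l^2 + w^2 = 110.24
d = sqrt(110.24)
d = 10.4995
10.4995 units


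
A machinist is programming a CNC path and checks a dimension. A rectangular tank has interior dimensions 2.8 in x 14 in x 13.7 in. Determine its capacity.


Shape: rectangular prism
l = 2.8 in, w = 14 in, h = 13.7 in
Formula: V = l * w * h
V = 2.8 * 14 * 13.7
V = 39.2 * 13.7
V = 537.04
537.04 in^3


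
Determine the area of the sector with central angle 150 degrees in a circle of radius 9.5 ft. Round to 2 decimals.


Shape: circular sector
Radius r = 9.5 ft, Angle = 150 degrees
Formula: A = (angle/360) * pi * r^2
r^2 = 90.25
Fraction of circle = 150/360
A = (150/360) * pi * 90.25
A = 37.604167 * pi
A = 118.14
118.14 ft^2


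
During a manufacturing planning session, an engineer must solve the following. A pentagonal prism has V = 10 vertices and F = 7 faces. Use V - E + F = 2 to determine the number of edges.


Polyhedron: pentagonal prism
Euler's formula for convex polyhedra: V - E + F = 2
Given: V = 10 vertices and F = 7 faces
Solve for E:
E = V + F - 2 = 10 + 7 - 2 = 15
15 edges


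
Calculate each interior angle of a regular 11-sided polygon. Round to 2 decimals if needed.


Shape: regular hendecagon (11 sides)
Formula: interior angle = (n - 2) * 180 / n
(n - 2) = 9
(n - 2) * 180 = 1620
angle = 1620 / 11
angle = 147.27
147.27 degrees


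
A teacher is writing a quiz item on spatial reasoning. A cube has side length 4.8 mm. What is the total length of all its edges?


Shape: cube
Side s = 4.8 mm
A cube has 12 edges, all equal.
Formula: total edge length = 12 * s
Total = 12 * 4.8
Total = 57.6
57.6 mm


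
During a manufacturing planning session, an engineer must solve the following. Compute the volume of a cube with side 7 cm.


Shape: cube
Side s = 7 cm
Formula: V = s^3
V = 7 * 7 * 7
V = 49 * 7
V = 343
343 cm^3


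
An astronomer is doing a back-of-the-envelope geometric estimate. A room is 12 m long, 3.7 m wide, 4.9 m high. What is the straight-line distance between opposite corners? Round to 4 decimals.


Shape: rectangular box (space diagonal)
l = 12 m, w = 3.7 m, h = 4.9 m
Visualize: the diagonal of the base, then a right triangle with that diagonal and the height.
Formula: d = sqrt(l^2 + w^2 + h^2)
l^2 + w^2 + h^2 = 144 + 13.69 + 24.01 = 181.7
d = sqrt(181.7)
d = 13.4796
13.4796 m


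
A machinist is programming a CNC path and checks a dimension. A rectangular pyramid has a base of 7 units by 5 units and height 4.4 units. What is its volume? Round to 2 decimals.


Shape: rectangular pyramid
Base: 7 units x 5 units, Height h = 4.4 units
Formula: V = (1/3) * base_area * h
base_area = 7 * 5 = 35
base_area * h = 35 * 4.4 = 154
V = 154 / 3
V = 51.33
51.33 units^3


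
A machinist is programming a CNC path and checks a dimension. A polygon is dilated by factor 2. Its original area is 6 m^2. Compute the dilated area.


Linear scale factor k = 2
Original area = 6 m^2
Rule: under a linear scaling by k, areas scale by k^2.
k^2 = 2^2 = 4
New area = 6 * 4
New area = 24
24 m^2


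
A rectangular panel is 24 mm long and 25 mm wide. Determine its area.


Shape: rectangle
Length l = 24 mm, Width w = 25 mm
Formula: A = l * w
A = 24 * 25
A = 600
600 mm^2


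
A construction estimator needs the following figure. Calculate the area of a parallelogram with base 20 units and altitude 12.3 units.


Shape: parallelogram
Base b = 20 units, Height h = 12.3 units
Formula: A = b * h
A = 20 * 12.3
A = 246
246 units^2


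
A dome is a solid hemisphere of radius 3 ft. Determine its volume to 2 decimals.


Shape: hemisphere (half of a sphere)
Radius r = 3 ft
Formula: V = (1/2) * (4/3) * pi * r^3 = (2/3) * pi * r^3
r^3 = 27
(2/3) * 27 = 18
V = 18 * pi
V = 56.55
56.55 ft^3


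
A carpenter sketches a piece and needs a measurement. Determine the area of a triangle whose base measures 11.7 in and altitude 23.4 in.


Shape: triangle
Base b = 11.7 in, Height h = 23.4 in
Formula: A = (1/2) * b * h
A = 0.5 * 11.7 * 23.4
A = 0.5 * 273.78
A = 136.89
136.89 in^2


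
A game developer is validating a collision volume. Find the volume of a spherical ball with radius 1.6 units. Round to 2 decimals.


Shape: sphere
Radius r = 1.6 units
Formula: V = (4/3) * pi * r^3
r^3 = 4.096
(4/3) * 4.096 = 5.461333
V = 5.461333 * pi
V = 17.16
17.16 units^3


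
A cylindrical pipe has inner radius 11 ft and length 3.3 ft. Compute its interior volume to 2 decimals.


Shape: cylinder
Radius r = 11 ft, Height h = 3.3 ft
Formula: V = pi * r^2 * h
r^2 = 121
V = pi * 121 * 3.3
V = 399.3 * pi
V = 1254.44
1254.44 ft^3


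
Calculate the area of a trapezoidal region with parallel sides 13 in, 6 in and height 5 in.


Shape: trapezoid
Parallel sides a = 13 in, b = 6 in; Height h = 5 in
Formula: A = (a + b) * h / 2
a + b = 13 + 6 = 19
A = 19 * 5 / 2
A = 95 / 2
A = 47.5
47.5 in^2


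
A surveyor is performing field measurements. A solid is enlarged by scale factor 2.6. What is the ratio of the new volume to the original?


Linear scale factor k = 2.6
Rule: under a linear scaling by k, volumes scale by k^3.
k^3 = 2.6 * 2.6 * 2.6
k^3 = 6.76 * 2.6
k^3 = 17.576
Volume scales by a factor of 17.576.
17.576 (dimensionless)


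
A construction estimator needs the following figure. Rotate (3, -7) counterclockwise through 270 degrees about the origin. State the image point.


Transformation: rotation about the origin
Original point: (3, -7)
Rule for 270 deg counterclockwise: (x, y) -> (y, -x)
Apply: (3, -7) -> (-7, -3)
(-7, -3)


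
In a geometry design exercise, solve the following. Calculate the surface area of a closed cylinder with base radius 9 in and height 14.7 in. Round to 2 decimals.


Shape: closed cylinder
Radius r = 9 in, Height h = 14.7 in
Formula: SA = 2*pi*r^2 + 2*pi*r*h = 2*pi*r*(r + h)
r + h = 23.7
2 * r * (r + h) = 2 * 9 * 23.7 = 426.6
SA = 426.6 * pi
SA = 1340.2
1340.2 in^2


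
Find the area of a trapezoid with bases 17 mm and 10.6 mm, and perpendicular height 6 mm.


Shape: trapezoid
Parallel sides a = 17 mm, b = 10.6 mm; Height h = 6 mm
Formula: A = (a + b) * h / 2
a + b = 17 + 10.6 = 27.6
A = 27.6 * 6 / 2
A = 165.6 / 2
A = 82.8
82.8 mm^2


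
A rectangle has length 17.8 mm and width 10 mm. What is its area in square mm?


Shape: rectangle
Length l = 17.8 mm, Width w = 10 mm
Formula: A = l * w
A = 17.8 * 10
A = 178
178 mm^2


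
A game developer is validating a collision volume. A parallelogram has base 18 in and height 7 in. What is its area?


Shape: parallelogram
Base b = 18 in, Height h = 7 in
Formula: A = b * h
A = 18 * 7
A = 126
126 in^2


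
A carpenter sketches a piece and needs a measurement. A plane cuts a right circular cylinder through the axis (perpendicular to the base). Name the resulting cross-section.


Solid: right circular cylinder
Cutting plane: through the axis (perpendicular to the base)
Visualize the intersection of the plane with the solid's surface.
The boundary of the cut region is a rectangle.
rectangle


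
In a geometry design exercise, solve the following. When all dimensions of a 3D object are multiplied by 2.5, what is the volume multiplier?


Linear scale factor k = 2.5
Rule: under a linear scaling by k, volumes scale by k^3.
k^3 = 2.5 * 2.5 * 2.5
k^3 = 6.25 * 2.5
k^3 = 15.625
Volume scales by a factor of 15.625.
15.625 (dimensionless)


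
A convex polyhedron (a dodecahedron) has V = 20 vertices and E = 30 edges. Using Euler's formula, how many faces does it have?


Polyhedron: dodecahedron
Euler's formula for convex polyhedra: V - E + F = 2
Given: V = 20 vertices and E = 30 edges
Solve for F:
F = 2 + E - V = 2 + 30 - 20 = 12
12 faces


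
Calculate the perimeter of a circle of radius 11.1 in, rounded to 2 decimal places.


Shape: circle
Radius r = 11.1 in
Formula: C = 2 * pi * r
C = 2 * pi * 11.1
C = 22.2 * pi
C = 69.74
69.74 in


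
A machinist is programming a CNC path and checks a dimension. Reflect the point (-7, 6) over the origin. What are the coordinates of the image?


Transformation: reflection
Original point: (-7, 6)
Rule for reflection through the origin: (x, y) -> (-x, -y)
Apply: (-7, 6) -> (7, -6)
(7, -6)


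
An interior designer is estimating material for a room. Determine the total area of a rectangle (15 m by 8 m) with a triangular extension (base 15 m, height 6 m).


Composite shape: rectangle + triangle
Rectangle area = 15 * 8 = 120
Triangle area = 0.5 * 15 * 6 = 45
Total = 120 + 45
Total = 165
165 m^2


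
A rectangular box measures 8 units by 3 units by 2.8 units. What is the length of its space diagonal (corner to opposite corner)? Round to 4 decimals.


Shape: rectangular box (space diagonal)
l = 8 units, w = 3 units, h = 2.8 units
Visualize: the diagonal of the base, then a right triangle with that diagonal and the height.
Formula: d = sqrt(l^2 + w^2 + h^2)
l^2 + w^2 + h^2 = 64 + 9 + 7.84 = 80.84
d = sqrt(80.84)
d = 8.9911
8.9911 units


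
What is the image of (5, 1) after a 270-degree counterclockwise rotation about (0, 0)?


Transformation: rotation about the origin
Original point: (5, 1)
Rule for 270 deg counterclockwise: (x, y) -> (y, -x)
Apply: (5, 1) -> (1, -5)
(1, -5)


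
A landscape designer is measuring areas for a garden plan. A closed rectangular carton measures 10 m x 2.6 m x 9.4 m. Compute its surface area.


Shape: rectangular prism
l = 10 m, w = 2.6 m, h = 9.4 m
Formula: SA = 2(lw + lh + wh)
lw = 26, lh = 94, wh = 24.44
lw + lh + wh = 144.44
SA = 2 * 144.44
SA = 288.88
288.88 m^2
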